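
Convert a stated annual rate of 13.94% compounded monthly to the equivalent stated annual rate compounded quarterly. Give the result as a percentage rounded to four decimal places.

EAR = (1 + 0.1394/12)^12 − 1 = 0.148661.
Solve (1 + r/4)^4 = 1.148661: r/4 = 1.148661^(1/4) − 1 = 0.035256, so r = 0.141026 = 14.1026%.

14.1026%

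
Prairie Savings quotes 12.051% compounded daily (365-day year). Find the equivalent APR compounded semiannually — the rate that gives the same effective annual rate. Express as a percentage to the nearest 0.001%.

EAR = (1 + 0.12051/365)^365 − 1 = 0.128050.
Solve (1 + r/2)^2 = 1.128050: r/2 = 1.128050^(1/2) − 1 = 0.062097, so r = 0.124194 = 12.419%.

12.419%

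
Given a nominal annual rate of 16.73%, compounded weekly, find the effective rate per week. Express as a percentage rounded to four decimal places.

0.3217%

With a nominal annual rate compounded weekly, the periodic rate is the nominal rate divided by 52.
i = 0.1673 / 52 = 0.0032173 = 0.3217%.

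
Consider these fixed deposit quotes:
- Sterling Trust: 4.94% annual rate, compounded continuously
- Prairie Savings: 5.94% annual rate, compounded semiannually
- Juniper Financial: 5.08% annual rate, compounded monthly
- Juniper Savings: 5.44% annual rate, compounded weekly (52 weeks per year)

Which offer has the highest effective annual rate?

Sterling Trust: e^0.0494 − 1 = 5.064%
Prairie Savings: (1 + 0.0594/2)^2 − 1 = 6.028%
Juniper Financial: (1 + 0.0508/12)^12 − 1 = 5.200%
Juniper Savings: (1 + 0.0544/52)^52 − 1 = 5.588%
The highest effective annual rate is Prairie Savings at 6.028%.

Prairie Savings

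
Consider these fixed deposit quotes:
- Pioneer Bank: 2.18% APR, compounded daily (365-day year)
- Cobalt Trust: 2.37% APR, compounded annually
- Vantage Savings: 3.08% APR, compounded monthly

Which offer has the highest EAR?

Vantage Savings

Pioneer Bank: (1 + 0.0218/365)^365 − 1 = 2.204%
Cobalt Trust: compounded annually, EAR = 2.370%
Vantage Savings: (1 + 0.0308/12)^12 − 1 = 3.124%
The highest effective annual rate is Vantage Savings at 3.124%.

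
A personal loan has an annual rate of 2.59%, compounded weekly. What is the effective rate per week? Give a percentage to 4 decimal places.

With a nominal annual rate compounded weekly, the periodic rate is the nominal rate divided by 52.
i = 0.0259 / 52 = 0.0004981 = 0.0498%.

0.0498%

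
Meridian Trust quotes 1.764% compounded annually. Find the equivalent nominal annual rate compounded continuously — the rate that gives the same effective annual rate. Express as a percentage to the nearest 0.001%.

1.749%

Compounded annually, EAR = nominal = 0.017640.
Equivalent continuous rate: r = ln(1 + 0.017640) = 0.017486 = 1.749%.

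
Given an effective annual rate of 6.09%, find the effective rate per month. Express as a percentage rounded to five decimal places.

0.49386%

The per-month rate i satisfies (1 + i)^12 = 1 + 0.0609.
i = 1.0609^(1/12) − 1 = 0.0049386 = 0.49386%.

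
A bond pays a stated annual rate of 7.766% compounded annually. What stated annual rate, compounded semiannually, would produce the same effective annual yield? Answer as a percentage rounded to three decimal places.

7.621%

Compounded annually, EAR = nominal = 0.077660.
Solve (1 + r/2)^2 = 1.077660: r/2 = 1.077660^(1/2) − 1 = 0.038104, so r = 0.076208 = 7.621%.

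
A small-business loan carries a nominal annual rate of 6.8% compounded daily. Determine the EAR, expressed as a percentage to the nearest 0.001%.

EAR = (1 + 0.068/365)^365 − 1.
= (1 + 0.000186)^365 − 1 = 1.070359 − 1 = 7.036%.

7.036%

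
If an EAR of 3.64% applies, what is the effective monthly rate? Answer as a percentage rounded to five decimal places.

0.29839%

The per-month rate i satisfies (1 + i)^12 = 1 + 0.0364.
i = 1.0364^(1/12) − 1 = 0.0029839 = 0.29839%.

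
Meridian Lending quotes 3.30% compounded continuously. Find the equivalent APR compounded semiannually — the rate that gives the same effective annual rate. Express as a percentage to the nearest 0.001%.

3.327%

EAR under continuous compounding: e^0.0330 − 1 = 0.033551.
Solve (1 + r/2)^2 = 1.033551: r/2 = 1.033551^(1/2) − 1 = 0.016637, so r = 0.033274 = 3.327%.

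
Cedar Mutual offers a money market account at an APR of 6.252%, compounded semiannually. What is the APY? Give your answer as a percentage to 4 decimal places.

6.3497%

EAR = (1 + 0.06252/2)^2 − 1.
= 1.063497 − 1 = 6.3497%.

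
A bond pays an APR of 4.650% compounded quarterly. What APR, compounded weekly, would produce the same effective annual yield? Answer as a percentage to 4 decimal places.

4.6252%

EAR = (1 + 0.04650/4)^4 − 1 = 0.047317.
Solve (1 + r/52)^52 = 1.047317: r/52 = 1.047317^(1/52) − 1 = 0.000889, so r = 0.046252 = 4.6252%.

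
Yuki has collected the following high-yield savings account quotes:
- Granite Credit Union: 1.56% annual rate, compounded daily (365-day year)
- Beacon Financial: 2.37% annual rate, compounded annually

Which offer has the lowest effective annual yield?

Granite Credit Union: (1 + 0.0156/365)^365 − 1 = 1.572%
Beacon Financial: compounded annually, EAR = 2.370%
The lowest effective annual rate is Granite Credit Union at 1.572%.

Granite Credit Union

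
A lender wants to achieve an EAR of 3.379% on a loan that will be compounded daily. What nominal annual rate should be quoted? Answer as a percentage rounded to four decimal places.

3.3233%

(1 + r/365)^365 − 1 = 0.03379, so 1 + r/365 = 1.03379^(1/365).
r/365 = 0.000091, so r = 0.033233 = 3.3233%.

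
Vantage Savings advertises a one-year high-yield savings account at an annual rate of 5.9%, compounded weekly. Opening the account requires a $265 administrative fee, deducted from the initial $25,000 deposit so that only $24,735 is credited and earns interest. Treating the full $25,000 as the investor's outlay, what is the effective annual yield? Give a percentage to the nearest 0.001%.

Value after one year: 24,735 × (1 + 0.059/52)^52 = 24,735 × 1.060740 = $26,237.40.
Effective yield on the $25,000 outlay: 26,237.40 / 25,000 − 1 = 0.049496 = 4.950%.

4.950%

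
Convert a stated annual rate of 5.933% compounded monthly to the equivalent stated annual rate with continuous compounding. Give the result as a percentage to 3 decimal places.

EAR = (1 + 0.05933/12)^12 − 1 = 0.060970.
Equivalent continuous rate: r = ln(1 + 0.060970) = 0.059184 = 5.918%.

5.918%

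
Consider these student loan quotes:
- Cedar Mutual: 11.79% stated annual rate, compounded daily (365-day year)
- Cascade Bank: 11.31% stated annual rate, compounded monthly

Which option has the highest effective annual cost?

Cedar Mutual

Cedar Mutual: (1 + 0.1179/365)^365 − 1 = 12.511%
Cascade Bank: (1 + 0.1131/12)^12 − 1 = 11.915%
The highest effective annual rate is Cedar Mutual at 12.511%.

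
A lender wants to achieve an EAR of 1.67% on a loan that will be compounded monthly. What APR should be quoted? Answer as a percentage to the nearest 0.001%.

(1 + r/12)^12 − 1 = 0.0167, so 1 + r/12 = 1.0167^(1/12).
r/12 = 0.001381, so r = 0.016574 = 1.657%.

1.657%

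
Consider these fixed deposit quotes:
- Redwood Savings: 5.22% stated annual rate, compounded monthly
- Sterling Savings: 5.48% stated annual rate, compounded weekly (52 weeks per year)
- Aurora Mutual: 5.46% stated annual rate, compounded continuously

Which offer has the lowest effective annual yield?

Redwood Savings: (1 + 0.0522/12)^12 − 1 = 5.347%
Sterling Savings: (1 + 0.0548/52)^52 − 1 = 5.630%
Aurora Mutual: e^0.0546 − 1 = 5.612%
The lowest effective annual rate is Redwood Savings at 5.347%.

Redwood Savings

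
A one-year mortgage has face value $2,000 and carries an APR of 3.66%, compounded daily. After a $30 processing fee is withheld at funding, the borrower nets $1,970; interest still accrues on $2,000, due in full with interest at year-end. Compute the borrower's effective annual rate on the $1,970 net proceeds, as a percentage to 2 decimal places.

Amount owed after one year: 2,000 × (1 + 0.0366/365)^365 = 2,000 × 1.037276 = $2,074.55.
Effective rate on net proceeds: 2,074.55 / 1,970 − 1 = 0.053072 = 5.31%.

5.31%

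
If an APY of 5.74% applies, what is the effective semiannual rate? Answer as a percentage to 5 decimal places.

2.82996%

The per-half-year rate i satisfies (1 + i)^2 = 1 + 0.0574.
i = 1.0574^(1/2) − 1 = 0.0282996 = 2.82996%.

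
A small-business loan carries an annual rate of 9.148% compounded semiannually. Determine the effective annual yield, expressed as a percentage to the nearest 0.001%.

EAR = (1 + 0.09148/2)^2 − 1.
= (1 + 0.045740)^2 − 1 = 1.093572 − 1 = 9.357%.

9.357%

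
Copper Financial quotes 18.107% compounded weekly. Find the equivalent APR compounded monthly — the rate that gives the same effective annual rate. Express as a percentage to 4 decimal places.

18.2124%

EAR = (1 + 0.18107/52)^52 − 1 = 0.198122.
Solve (1 + r/12)^12 = 1.198122: r/12 = 1.198122^(1/12) − 1 = 0.015177, so r = 0.182124 = 18.2124%.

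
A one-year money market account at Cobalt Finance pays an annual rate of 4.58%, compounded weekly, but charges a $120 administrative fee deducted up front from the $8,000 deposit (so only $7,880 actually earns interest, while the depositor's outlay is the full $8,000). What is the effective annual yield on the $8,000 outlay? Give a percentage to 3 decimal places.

3.114%

Value after one year: 7,880 × (1 + 0.0458/52)^52 = 7,880 × 1.046844 = $8,249.13.
Effective yield on the $8,000 outlay: 8,249.13 / 8,000 − 1 = 0.031141 = 3.114%.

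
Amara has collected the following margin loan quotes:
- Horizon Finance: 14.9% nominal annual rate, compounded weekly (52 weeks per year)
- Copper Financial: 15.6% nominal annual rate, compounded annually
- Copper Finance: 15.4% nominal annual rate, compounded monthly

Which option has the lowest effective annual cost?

Copper Financial

Horizon Finance: (1 + 0.149/52)^52 − 1 = 16.043%
Copper Financial: compounded annually, EAR = 15.600%
Copper Finance: (1 + 0.154/12)^12 − 1 = 16.535%
The lowest effective annual rate is Copper Financial at 15.600%.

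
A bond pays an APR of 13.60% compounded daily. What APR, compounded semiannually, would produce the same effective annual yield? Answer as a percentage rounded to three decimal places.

14.070%

EAR = (1 + 0.1360/365)^365 − 1 = 0.145653.
Solve (1 + r/2)^2 = 1.145653: r/2 = 1.145653^(1/2) − 1 = 0.070352, so r = 0.140704 = 14.070%.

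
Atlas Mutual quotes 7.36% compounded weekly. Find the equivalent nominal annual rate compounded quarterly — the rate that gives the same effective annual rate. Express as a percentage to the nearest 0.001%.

7.423%

EAR = (1 + 0.0736/52)^52 − 1 = 0.076320.
Solve (1 + r/4)^4 = 1.076320: r/4 = 1.076320^(1/4) − 1 = 0.018557, so r = 0.074228 = 7.423%.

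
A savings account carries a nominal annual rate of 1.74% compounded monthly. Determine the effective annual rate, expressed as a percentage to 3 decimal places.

EAR = (1 + 0.0174/12)^12 − 1.
= (1 + 0.001450)^12 − 1 = 1.017539 − 1 = 1.754%.

1.754%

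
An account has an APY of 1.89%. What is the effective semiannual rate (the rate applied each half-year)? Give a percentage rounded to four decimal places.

0.9406%

The per-half-year rate i satisfies (1 + i)^2 = 1 + 0.0189.
i = 1.0189^(1/2) − 1 = 0.0094058 = 0.9406%.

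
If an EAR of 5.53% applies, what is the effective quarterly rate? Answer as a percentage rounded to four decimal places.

The per-quarter rate i satisfies (1 + i)^4 = 1 + 0.0553.
i = 1.0553^(1/4) − 1 = 0.0135472 = 1.3547%.

1.3547%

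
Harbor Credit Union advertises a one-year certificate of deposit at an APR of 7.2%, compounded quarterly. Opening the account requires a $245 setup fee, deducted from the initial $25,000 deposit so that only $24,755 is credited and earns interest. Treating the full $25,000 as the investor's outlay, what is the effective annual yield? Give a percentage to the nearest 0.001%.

6.344%

Value after one year: 24,755 × (1 + 0.072/4)^4 = 24,755 × 1.073967 = $26,586.06.
Effective yield on the $25,000 outlay: 26,586.06 / 25,000 − 1 = 0.063443 = 6.344%.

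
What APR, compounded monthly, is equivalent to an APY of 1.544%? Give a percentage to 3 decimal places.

(1 + r/12)^12 − 1 = 0.01544, so 1 + r/12 = 1.01544^(1/12).
r/12 = 0.001278, so r = 0.015332 = 1.533%.

1.533%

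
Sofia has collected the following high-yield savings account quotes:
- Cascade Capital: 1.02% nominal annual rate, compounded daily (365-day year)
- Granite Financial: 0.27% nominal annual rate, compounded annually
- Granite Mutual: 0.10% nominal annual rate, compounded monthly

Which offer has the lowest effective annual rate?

Cascade Capital: (1 + 0.0102/365)^365 − 1 = 1.025%
Granite Financial: compounded annually, EAR = 0.270%
Granite Mutual: (1 + 0.0010/12)^12 − 1 = 0.100%
The lowest effective annual rate is Granite Mutual at 0.100%.

Granite Mutual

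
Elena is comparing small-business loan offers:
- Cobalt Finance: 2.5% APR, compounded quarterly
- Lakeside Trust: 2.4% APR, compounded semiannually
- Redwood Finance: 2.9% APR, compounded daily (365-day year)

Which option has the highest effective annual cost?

Redwood Finance

Cobalt Finance: (1 + 0.025/4)^4 − 1 = 2.524%
Lakeside Trust: (1 + 0.024/2)^2 − 1 = 2.414%
Redwood Finance: (1 + 0.029/365)^365 − 1 = 2.942%
The highest effective annual rate is Redwood Finance at 2.942%.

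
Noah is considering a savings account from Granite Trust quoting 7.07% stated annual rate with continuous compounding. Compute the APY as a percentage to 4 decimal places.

7.3259%

With continuous compounding, EAR = e^0.0707 − 1.
e^0.0707 = 1.073259, so EAR = 0.073259 = 7.3259%.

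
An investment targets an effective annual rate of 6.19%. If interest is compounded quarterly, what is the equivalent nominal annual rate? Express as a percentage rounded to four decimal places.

(1 + r/4)^4 − 1 = 0.0619, so 1 + r/4 = 1.0619^(1/4).
r/4 = 0.015128, so r = 0.060513 = 6.0513%.

6.0513%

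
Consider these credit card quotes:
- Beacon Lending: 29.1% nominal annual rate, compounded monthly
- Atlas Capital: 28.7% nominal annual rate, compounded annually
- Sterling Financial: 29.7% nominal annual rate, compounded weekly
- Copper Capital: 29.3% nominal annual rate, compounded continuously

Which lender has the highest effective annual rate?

Sterling Financial

Beacon Lending: (1 + 0.291/12)^12 − 1 = 33.313%
Atlas Capital: compounded annually, EAR = 28.700%
Sterling Financial: (1 + 0.297/52)^52 − 1 = 34.468%
Copper Capital: e^0.293 − 1 = 34.044%
The highest effective annual rate is Sterling Financial at 34.468%.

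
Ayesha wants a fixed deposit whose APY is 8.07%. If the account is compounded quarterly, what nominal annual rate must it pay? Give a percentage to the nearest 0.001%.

(1 + r/4)^4 − 1 = 0.0807, so 1 + r/4 = 1.0807^(1/4).
r/4 = 0.019592, so r = 0.078367 = 7.837%.

7.837%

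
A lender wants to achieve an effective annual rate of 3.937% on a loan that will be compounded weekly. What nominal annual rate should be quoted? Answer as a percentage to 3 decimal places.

3.863%

(1 + r/52)^52 − 1 = 0.03937, so 1 + r/52 = 1.03937^(1/52).
r/52 = 0.000743, so r = 0.038629 = 3.863%.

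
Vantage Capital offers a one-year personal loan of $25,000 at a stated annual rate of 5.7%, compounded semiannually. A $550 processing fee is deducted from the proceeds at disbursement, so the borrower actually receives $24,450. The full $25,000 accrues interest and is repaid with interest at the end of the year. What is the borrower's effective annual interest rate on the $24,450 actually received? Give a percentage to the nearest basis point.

Amount owed after one year: 25,000 × (1 + 0.057/2)^2 = 25,000 × 1.057812 = $26,445.31.
Effective rate on net proceeds: 26,445.31 / 24,450 − 1 = 0.081608 = 8.16%.

8.16%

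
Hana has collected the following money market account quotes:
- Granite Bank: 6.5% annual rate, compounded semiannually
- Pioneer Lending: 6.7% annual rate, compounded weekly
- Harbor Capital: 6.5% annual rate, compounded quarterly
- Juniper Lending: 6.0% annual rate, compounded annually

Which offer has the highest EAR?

Pioneer Lending

Granite Bank: (1 + 0.065/2)^2 − 1 = 6.606%
Pioneer Lending: (1 + 0.067/52)^52 − 1 = 6.925%
Harbor Capital: (1 + 0.065/4)^4 − 1 = 6.660%
Juniper Lending: compounded annually, EAR = 6.000%
The highest effective annual rate is Pioneer Lending at 6.925%.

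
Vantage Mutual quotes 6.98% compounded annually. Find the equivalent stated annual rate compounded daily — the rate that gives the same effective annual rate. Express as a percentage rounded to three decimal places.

6.748%

Compounded annually, EAR = nominal = 0.069800.
Solve (1 + r/365)^365 = 1.069800: r/365 = 1.069800^(1/365) − 1 = 0.000185, so r = 0.067478 = 6.748%.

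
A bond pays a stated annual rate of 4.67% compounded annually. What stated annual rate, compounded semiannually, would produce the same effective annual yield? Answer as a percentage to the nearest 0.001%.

4.617%

Compounded annually, EAR = nominal = 0.046700.
Solve (1 + r/2)^2 = 1.046700: r/2 = 1.046700^(1/2) − 1 = 0.023084, so r = 0.046167 = 4.617%.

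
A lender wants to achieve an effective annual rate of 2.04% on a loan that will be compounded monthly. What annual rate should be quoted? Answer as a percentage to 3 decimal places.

(1 + r/12)^12 − 1 = 0.0204, so 1 + r/12 = 1.0204^(1/12).
r/12 = 0.001684, so r = 0.020212 = 2.021%.

2.021%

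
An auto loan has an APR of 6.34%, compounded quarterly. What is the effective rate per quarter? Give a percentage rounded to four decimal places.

With a nominal annual rate compounded quarterly, the periodic rate is the nominal rate divided by 4.
i = 0.0634 / 4 = 0.0158500 = 1.5850%.

1.5850%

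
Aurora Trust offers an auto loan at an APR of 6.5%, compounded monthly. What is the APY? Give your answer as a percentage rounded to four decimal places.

EAR = (1 + 0.065/12)^12 − 1.
= 1.066972 − 1 = 6.6972%.

6.6972%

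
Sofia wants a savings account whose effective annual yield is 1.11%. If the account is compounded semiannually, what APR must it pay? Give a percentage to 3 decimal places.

(1 + r/2)^2 − 1 = 0.0111, so 1 + r/2 = 1.0111^(1/2).
r/2 = 0.005535, so r = 0.011069 = 1.107%.

1.107%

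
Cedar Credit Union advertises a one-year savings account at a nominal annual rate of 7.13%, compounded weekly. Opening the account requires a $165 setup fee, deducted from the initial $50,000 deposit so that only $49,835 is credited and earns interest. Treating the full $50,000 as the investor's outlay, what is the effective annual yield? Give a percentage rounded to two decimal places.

Value after one year: 49,835 × (1 + 0.0713/52)^52 = 49,835 × 1.073851 = $53,515.36.
Effective yield on the $50,000 outlay: 53,515.36 / 50,000 − 1 = 0.070307 = 7.03%.

7.03%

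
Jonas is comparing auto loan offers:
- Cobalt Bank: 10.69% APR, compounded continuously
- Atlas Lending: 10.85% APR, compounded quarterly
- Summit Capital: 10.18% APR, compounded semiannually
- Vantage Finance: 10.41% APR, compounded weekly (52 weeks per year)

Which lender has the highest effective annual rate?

Atlas Lending

Cobalt Bank: e^0.1069 − 1 = 11.282%
Atlas Lending: (1 + 0.1085/4)^4 − 1 = 11.299%
Summit Capital: (1 + 0.1018/2)^2 − 1 = 10.439%
Vantage Finance: (1 + 0.1041/52)^52 − 1 = 10.960%
The highest effective annual rate is Atlas Lending at 11.299%.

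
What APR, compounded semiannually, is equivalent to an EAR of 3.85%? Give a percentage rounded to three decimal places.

(1 + r/2)^2 − 1 = 0.0385, so 1 + r/2 = 1.0385^(1/2).
r/2 = 0.019068, so r = 0.038136 = 3.814%.

3.814%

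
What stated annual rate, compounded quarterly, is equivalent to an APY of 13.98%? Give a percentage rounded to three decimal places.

(1 + r/4)^4 − 1 = 0.1398, so 1 + r/4 = 1.1398^(1/4).
r/4 = 0.033254, so r = 0.133017 = 13.302%.

13.302%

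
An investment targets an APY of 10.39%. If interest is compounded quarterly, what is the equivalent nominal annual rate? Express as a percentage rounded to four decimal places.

10.0081%

(1 + r/4)^4 − 1 = 0.1039, so 1 + r/4 = 1.1039^(1/4).
r/4 = 0.025020, so r = 0.100081 = 10.0081%.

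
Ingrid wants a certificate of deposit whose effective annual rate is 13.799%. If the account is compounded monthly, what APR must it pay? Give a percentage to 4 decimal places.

(1 + r/12)^12 − 1 = 0.13799, so 1 + r/12 = 1.13799^(1/12).
r/12 = 0.010830, so r = 0.129962 = 12.9962%.

12.9962%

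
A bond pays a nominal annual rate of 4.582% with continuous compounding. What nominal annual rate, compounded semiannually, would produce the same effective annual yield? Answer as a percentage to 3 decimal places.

EAR under continuous compounding: e^0.04582 − 1 = 0.046886.
Solve (1 + r/2)^2 = 1.046886: r/2 = 1.046886^(1/2) − 1 = 0.023174, so r = 0.046349 = 4.635%.

4.635%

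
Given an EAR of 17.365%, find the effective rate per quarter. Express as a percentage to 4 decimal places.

The per-quarter rate i satisfies (1 + i)^4 = 1 + 0.17365.
i = 1.17365^(1/4) − 1 = 0.0408416 = 4.0842%.

4.0842%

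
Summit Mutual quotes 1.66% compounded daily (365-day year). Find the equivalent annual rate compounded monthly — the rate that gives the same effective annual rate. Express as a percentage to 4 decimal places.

1.6611%

EAR = (1 + 0.0166/365)^365 − 1 = 0.016738.
Solve (1 + r/12)^12 = 1.016738: r/12 = 1.016738^(1/12) − 1 = 0.001384, so r = 0.016611 = 1.6611%.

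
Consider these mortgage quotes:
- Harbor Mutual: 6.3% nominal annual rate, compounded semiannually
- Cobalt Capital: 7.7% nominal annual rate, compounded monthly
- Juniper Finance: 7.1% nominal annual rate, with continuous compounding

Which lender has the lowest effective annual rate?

Harbor Mutual: (1 + 0.063/2)^2 − 1 = 6.399%
Cobalt Capital: (1 + 0.077/12)^12 − 1 = 7.978%
Juniper Finance: e^0.071 − 1 = 7.358%
The lowest effective annual rate is Harbor Mutual at 6.399%.

Harbor Mutual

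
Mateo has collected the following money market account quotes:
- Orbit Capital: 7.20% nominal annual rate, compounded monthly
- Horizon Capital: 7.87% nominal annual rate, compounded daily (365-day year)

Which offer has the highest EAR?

Orbit Capital: (1 + 0.0720/12)^12 − 1 = 7.442%
Horizon Capital: (1 + 0.0787/365)^365 − 1 = 8.187%
The highest effective annual rate is Horizon Capital at 8.187%.

Horizon Capital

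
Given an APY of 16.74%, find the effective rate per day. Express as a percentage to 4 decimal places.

0.0424%

The per-day rate i satisfies (1 + i)^365 = 1 + 0.1674.
i = 1.1674^(1/365) − 1 = 0.0004241 = 0.0424%.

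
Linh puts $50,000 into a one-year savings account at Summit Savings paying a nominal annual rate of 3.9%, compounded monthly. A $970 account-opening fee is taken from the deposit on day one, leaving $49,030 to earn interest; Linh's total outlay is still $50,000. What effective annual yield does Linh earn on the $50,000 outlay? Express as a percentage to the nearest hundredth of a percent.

1.95%

Value after one year: 49,030 × (1 + 0.039/12)^12 = 49,030 × 1.039705 = $50,976.72.
Effective yield on the $50,000 outlay: 50,976.72 / 50,000 − 1 = 0.019534 = 1.95%.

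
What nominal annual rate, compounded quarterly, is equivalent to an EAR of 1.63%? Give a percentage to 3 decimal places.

1.620%

(1 + r/4)^4 − 1 = 0.0163, so 1 + r/4 = 1.0163^(1/4).
r/4 = 0.004050, so r = 0.016201 = 1.620%.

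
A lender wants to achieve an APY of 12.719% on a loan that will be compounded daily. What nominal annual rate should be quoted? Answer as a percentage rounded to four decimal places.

(1 + r/365)^365 − 1 = 0.12719, so 1 + r/365 = 1.12719^(1/365).
r/365 = 0.000328, so r = 0.119747 = 11.9747%.

11.9747%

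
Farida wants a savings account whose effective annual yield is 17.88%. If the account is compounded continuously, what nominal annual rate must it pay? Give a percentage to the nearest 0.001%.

16.450%

Continuous: nominal r satisfies e^r − 1 = 0.1788.
r = ln(1 + 0.1788) = ln(1.1788) = 0.164497 = 16.450%.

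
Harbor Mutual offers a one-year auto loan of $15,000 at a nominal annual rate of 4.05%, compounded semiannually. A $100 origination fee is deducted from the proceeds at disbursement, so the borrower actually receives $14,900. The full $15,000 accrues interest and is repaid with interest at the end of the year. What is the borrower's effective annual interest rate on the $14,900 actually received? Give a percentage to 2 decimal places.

4.79%

Amount owed after one year: 15,000 × (1 + 0.0405/2)^2 = 15,000 × 1.040910 = $15,613.65.
Effective rate on net proceeds: 15,613.65 / 14,900 − 1 = 0.047896 = 4.79%.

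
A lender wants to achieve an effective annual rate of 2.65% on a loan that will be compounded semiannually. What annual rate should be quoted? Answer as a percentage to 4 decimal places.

(1 + r/2)^2 − 1 = 0.0265, so 1 + r/2 = 1.0265^(1/2).
r/2 = 0.013163, so r = 0.026327 = 2.6327%.

2.6327%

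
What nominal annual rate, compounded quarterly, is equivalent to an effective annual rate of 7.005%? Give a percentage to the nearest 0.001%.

6.828%

(1 + r/4)^4 − 1 = 0.07005, so 1 + r/4 = 1.07005^(1/4).
r/4 = 0.017070, so r = 0.068282 = 6.828%.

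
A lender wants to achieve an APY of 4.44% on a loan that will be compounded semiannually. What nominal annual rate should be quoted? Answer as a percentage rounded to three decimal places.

4.392%

(1 + r/2)^2 − 1 = 0.0444, so 1 + r/2 = 1.0444^(1/2).
r/2 = 0.021959, so r = 0.043918 = 4.392%.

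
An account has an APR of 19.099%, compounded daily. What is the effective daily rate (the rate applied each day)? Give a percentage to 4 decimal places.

With a nominal annual rate compounded daily, the periodic rate is the nominal rate divided by 365.
i = 0.19099 / 365 = 0.0005233 = 0.0523%.

0.0523%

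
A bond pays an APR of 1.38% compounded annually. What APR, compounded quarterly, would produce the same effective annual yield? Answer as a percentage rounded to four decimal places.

Compounded annually, EAR = nominal = 0.013800.
Solve (1 + r/4)^4 = 1.013800: r/4 = 1.013800^(1/4) − 1 = 0.003432, so r = 0.013729 = 1.3729%.

1.3729%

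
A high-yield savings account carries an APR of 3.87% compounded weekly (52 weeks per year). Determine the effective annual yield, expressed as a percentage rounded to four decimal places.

EAR = (1 + 0.0387/52)^52 − 1.
= (1 + 0.000744)^52 − 1 = 1.039444 − 1 = 3.9444%.

3.9444%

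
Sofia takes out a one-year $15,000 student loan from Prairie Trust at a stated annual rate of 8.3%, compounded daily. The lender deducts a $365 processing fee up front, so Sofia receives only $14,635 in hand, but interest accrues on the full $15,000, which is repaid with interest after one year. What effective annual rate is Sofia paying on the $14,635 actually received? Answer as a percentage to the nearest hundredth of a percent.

Amount owed after one year: 15,000 × (1 + 0.083/365)^365 = 15,000 × 1.086532 = $16,297.97.
Effective rate on net proceeds: 16,297.97 / 14,635 − 1 = 0.113630 = 11.36%.

11.36%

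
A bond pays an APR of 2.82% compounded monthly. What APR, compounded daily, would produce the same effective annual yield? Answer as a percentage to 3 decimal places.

2.817%

EAR = (1 + 0.0282/12)^12 − 1 = 0.028567.
Solve (1 + r/365)^365 = 1.028567: r/365 = 1.028567^(1/365) − 1 = 0.000077, so r = 0.028168 = 2.817%.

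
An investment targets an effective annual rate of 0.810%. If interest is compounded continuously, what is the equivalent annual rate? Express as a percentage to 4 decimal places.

0.8067%

Continuous: nominal r satisfies e^r − 1 = 0.00810.
r = ln(1 + 0.00810) = ln(1.00810) = 0.008067 = 0.8067%.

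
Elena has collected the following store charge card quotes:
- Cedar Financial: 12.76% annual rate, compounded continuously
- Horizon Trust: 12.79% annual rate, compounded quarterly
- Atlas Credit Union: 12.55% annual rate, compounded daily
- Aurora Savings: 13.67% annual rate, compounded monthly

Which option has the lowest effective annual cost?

Cedar Financial: e^0.1276 − 1 = 13.610%
Horizon Trust: (1 + 0.1279/4)^4 − 1 = 13.417%
Atlas Credit Union: (1 + 0.1255/365)^365 − 1 = 13.369%
Aurora Savings: (1 + 0.1367/12)^12 − 1 = 14.560%
The lowest effective annual rate is Atlas Credit Union at 13.369%.

Atlas Credit Union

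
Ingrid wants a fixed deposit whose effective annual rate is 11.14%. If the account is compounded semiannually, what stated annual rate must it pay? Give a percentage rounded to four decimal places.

(1 + r/2)^2 − 1 = 0.1114, so 1 + r/2 = 1.1114^(1/2).
r/2 = 0.054230, so r = 0.108459 = 10.8459%.

10.8459%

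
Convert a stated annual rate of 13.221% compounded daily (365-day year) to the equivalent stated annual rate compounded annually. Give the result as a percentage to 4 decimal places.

EAR = (1 + 0.13221/365)^365 − 1 = 0.141321.
Compounded annually, the equivalent nominal rate is the EAR itself: 14.1321%.

14.1321%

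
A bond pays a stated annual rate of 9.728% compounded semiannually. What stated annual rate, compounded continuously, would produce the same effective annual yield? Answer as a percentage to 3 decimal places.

EAR = (1 + 0.09728/2)^2 − 1 = 0.099646.
Equivalent continuous rate: r = ln(1 + 0.099646) = 0.094988 = 9.499%.

9.499%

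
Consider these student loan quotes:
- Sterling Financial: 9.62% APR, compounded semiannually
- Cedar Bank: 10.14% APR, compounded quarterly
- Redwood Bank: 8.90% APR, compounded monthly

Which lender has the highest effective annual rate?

Sterling Financial: (1 + 0.0962/2)^2 − 1 = 9.851%
Cedar Bank: (1 + 0.1014/4)^4 − 1 = 10.532%
Redwood Bank: (1 + 0.0890/12)^12 − 1 = 9.272%
The highest effective annual rate is Cedar Bank at 10.532%.

Cedar Bank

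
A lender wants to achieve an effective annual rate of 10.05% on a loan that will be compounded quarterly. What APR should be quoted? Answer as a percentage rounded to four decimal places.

(1 + r/4)^4 − 1 = 0.1005, so 1 + r/4 = 1.1005^(1/4).
r/4 = 0.024230, so r = 0.096920 = 9.6920%.

9.6920%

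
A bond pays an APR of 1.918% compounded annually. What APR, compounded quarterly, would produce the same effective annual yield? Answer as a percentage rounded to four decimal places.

Compounded annually, EAR = nominal = 0.019180.
Solve (1 + r/4)^4 = 1.019180: r/4 = 1.019180^(1/4) − 1 = 0.004761, so r = 0.019044 = 1.9044%.

1.9044%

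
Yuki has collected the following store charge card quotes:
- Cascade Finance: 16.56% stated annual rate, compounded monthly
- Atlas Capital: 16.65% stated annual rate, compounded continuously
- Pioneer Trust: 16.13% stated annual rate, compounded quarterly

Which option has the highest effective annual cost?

Atlas Capital

Cascade Finance: (1 + 0.1656/12)^12 − 1 = 17.877%
Atlas Capital: e^0.1665 − 1 = 18.116%
Pioneer Trust: (1 + 0.1613/4)^4 − 1 = 17.132%
The highest effective annual rate is Atlas Capital at 18.116%.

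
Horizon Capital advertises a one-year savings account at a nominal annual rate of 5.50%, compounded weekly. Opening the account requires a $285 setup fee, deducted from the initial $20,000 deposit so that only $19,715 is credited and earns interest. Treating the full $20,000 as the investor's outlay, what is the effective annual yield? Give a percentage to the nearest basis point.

4.15%

Value after one year: 19,715 × (1 + 0.0550/52)^52 = 19,715 × 1.056510 = $20,829.09.
Effective yield on the $20,000 outlay: 20,829.09 / 20,000 − 1 = 0.041455 = 4.15%.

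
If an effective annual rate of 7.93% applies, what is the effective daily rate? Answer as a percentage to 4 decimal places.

The per-day rate i satisfies (1 + i)^365 = 1 + 0.0793.
i = 1.0793^(1/365) − 1 = 0.0002091 = 0.0209%.

0.0209%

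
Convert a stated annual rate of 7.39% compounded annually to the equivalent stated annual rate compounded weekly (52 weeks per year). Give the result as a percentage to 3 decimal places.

Compounded annually, EAR = nominal = 0.073900.
Solve (1 + r/52)^52 = 1.073900: r/52 = 1.073900^(1/52) − 1 = 0.001372, so r = 0.071346 = 7.135%.

7.135%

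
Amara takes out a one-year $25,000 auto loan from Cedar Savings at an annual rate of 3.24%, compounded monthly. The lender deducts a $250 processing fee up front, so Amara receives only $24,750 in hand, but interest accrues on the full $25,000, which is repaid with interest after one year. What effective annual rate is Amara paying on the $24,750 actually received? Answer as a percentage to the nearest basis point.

Amount owed after one year: 25,000 × (1 + 0.0324/12)^12 = 25,000 × 1.032885 = $25,822.14.
Effective rate on net proceeds: 25,822.14 / 24,750 − 1 = 0.043319 = 4.33%.

4.33%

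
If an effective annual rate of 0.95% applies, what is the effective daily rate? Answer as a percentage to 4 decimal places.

The per-day rate i satisfies (1 + i)^365 = 1 + 0.0095.
i = 1.0095^(1/365) − 1 = 0.0000259 = 0.0026%.

0.0026%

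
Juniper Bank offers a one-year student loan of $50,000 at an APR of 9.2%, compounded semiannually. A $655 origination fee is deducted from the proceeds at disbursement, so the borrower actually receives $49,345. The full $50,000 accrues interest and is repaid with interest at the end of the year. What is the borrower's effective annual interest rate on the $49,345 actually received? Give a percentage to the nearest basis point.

Amount owed after one year: 50,000 × (1 + 0.092/2)^2 = 50,000 × 1.094116 = $54,705.80.
Effective rate on net proceeds: 54,705.80 / 49,345 − 1 = 0.108639 = 10.86%.

10.86%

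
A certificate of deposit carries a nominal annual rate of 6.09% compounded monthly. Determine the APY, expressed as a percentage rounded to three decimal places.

EAR = (1 + 0.0609/12)^12 − 1.
= (1 + 0.005075)^12 − 1 = 1.062629 − 1 = 6.263%.

6.263%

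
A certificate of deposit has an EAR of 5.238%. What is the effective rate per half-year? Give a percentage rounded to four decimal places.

The per-half-year rate i satisfies (1 + i)^2 = 1 + 0.05238.
i = 1.05238^(1/2) − 1 = 0.0258557 = 2.5856%.

2.5856%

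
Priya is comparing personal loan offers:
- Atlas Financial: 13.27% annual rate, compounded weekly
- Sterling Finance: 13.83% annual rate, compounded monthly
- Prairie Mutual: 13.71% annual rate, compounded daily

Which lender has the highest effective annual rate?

Atlas Financial: (1 + 0.1327/52)^52 − 1 = 14.171%
Sterling Finance: (1 + 0.1383/12)^12 − 1 = 14.741%
Prairie Mutual: (1 + 0.1371/365)^365 − 1 = 14.691%
The highest effective annual rate is Sterling Finance at 14.741%.

Sterling Finance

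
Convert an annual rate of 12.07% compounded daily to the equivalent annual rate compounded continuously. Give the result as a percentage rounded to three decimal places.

12.068%

EAR = (1 + 0.1207/365)^365 − 1 = 0.128264.
Equivalent continuous rate: r = ln(1 + 0.128264) = 0.120680 = 12.068%.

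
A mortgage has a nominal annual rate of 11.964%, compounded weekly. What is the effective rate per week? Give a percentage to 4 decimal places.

With a nominal annual rate compounded weekly, the periodic rate is the nominal rate divided by 52.
i = 0.11964 / 52 = 0.0023008 = 0.2301%.

0.2301%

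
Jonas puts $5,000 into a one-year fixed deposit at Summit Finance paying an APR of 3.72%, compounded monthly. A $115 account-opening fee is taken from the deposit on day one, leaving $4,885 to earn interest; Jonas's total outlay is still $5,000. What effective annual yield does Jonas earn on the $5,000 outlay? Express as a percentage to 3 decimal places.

1.397%

Value after one year: 4,885 × (1 + 0.0372/12)^12 = 4,885 × 1.037841 = $5,069.85.
Effective yield on the $5,000 outlay: 5,069.85 / 5,000 − 1 = 0.013971 = 1.397%.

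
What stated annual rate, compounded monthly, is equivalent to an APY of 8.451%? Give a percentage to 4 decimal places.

(1 + r/12)^12 − 1 = 0.08451, so 1 + r/12 = 1.08451^(1/12).
r/12 = 0.006784, so r = 0.081403 = 8.1403%.

8.1403%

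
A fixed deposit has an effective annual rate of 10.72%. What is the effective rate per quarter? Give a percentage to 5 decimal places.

The per-quarter rate i satisfies (1 + i)^4 = 1 + 0.1072.
i = 1.1072^(1/4) − 1 = 0.0257854 = 2.57854%.

2.57854%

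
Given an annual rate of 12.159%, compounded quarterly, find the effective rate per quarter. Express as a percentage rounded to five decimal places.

3.03975%

With a nominal annual rate compounded quarterly, the periodic rate is the nominal rate divided by 4.
i = 0.12159 / 4 = 0.0303975 = 3.03975%.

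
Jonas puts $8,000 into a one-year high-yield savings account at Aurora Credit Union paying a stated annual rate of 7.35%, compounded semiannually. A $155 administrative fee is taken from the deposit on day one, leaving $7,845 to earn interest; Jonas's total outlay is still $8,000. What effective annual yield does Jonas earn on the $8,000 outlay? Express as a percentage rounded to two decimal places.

5.40%

Value after one year: 7,845 × (1 + 0.0735/2)^2 = 7,845 × 1.074851 = $8,432.20.
Effective yield on the $8,000 outlay: 8,432.20 / 8,000 − 1 = 0.054025 = 5.40%.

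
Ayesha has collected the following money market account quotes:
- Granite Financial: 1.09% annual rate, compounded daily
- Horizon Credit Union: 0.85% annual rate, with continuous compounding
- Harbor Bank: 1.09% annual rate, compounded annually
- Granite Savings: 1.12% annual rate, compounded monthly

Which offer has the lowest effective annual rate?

Granite Financial: (1 + 0.0109/365)^365 − 1 = 1.096%
Horizon Credit Union: e^0.0085 − 1 = 0.854%
Harbor Bank: compounded annually, EAR = 1.090%
Granite Savings: (1 + 0.0112/12)^12 − 1 = 1.126%
The lowest effective annual rate is Horizon Credit Union at 0.854%.

Horizon Credit Union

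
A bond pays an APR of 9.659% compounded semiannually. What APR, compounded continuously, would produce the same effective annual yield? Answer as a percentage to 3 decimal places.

9.433%

EAR = (1 + 0.09659/2)^2 − 1 = 0.098922.
Equivalent continuous rate: r = ln(1 + 0.098922) = 0.094330 = 9.433%.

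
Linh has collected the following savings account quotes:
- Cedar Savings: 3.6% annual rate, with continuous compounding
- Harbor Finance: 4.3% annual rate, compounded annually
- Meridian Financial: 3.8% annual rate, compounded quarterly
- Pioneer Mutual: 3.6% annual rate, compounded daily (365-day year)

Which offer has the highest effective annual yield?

Cedar Savings: e^0.036 − 1 = 3.666%
Harbor Finance: compounded annually, EAR = 4.300%
Meridian Financial: (1 + 0.038/4)^4 − 1 = 3.854%
Pioneer Mutual: (1 + 0.036/365)^365 − 1 = 3.665%
The highest effective annual rate is Harbor Finance at 4.300%.

Harbor Finance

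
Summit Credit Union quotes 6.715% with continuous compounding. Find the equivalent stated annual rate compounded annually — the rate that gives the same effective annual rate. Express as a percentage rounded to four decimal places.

6.9456%

EAR under continuous compounding: e^0.06715 − 1 = 0.069456.
Compounded annually, the equivalent nominal rate is the EAR itself: 6.9456%.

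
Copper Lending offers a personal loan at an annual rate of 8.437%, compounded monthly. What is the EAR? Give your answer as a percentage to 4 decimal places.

8.7710%

EAR = (1 + 0.08437/12)^12 − 1.
= (1 + 0.007031)^12 − 1 = 1.087710 − 1 = 8.7710%.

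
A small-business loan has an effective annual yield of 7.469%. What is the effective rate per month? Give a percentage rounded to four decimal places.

0.6021%

The per-month rate i satisfies (1 + i)^12 = 1 + 0.07469.
i = 1.07469^(1/12) − 1 = 0.0060207 = 0.6021%.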